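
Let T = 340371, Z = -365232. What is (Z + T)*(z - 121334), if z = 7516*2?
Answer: 2642774022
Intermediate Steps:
z = 15032
(Z + T)*(z - 121334) = (-365232 + 340371)*(15032 - 121334) = -24861*(-106302) = 2642774022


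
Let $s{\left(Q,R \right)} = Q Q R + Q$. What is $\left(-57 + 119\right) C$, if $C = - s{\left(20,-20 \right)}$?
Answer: $494760$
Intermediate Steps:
$s{\left(Q,R \right)} = Q + R Q^{2}$ ($s{\left(Q,R \right)} = Q^{2} R + Q = R Q^{2} + Q = Q + R Q^{2}$)
$C = 7980$ ($C = - 20 \left(1 + 20 \left(-20\right)\right) = - 20 \left(1 - 400\right) = - 20 \left(-399\right) = \left(-1\right) \left(-7980\right) = 7980$)
$\left(-57 + 119\right) C = \left(-57 + 119\right) 7980 = 62 \cdot 7980 = 494760$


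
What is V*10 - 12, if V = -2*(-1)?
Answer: 8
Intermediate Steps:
V = 2
V*10 - 12 = 2*10 - 12 = 20 - 12 = 8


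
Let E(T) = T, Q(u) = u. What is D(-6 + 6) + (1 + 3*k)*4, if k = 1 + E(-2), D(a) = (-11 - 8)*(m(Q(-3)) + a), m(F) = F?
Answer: 49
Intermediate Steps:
D(a) = 57 - 19*a (D(a) = (-11 - 8)*(-3 + a) = -19*(-3 + a) = 57 - 19*a)
k = -1 (k = 1 - 2 = -1)
D(-6 + 6) + (1 + 3*k)*4 = (57 - 19*(-6 + 6)) + (1 + 3*(-1))*4 = (57 - 19*0) + (1 - 3)*4 = (57 + 0) - 2*4 = 57 - 8 = 49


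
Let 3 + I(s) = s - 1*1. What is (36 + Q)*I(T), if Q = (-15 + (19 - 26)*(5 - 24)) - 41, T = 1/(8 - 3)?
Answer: -2147/5 ≈ -429.40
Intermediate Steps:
T = 1/5 ≈ 0.20000
I(s) = -4 + s (I(s) = -3 + (s - 1*1) = -3 + (s - 1) = -3 + (-1 + s) = -4 + s)
Q = 77 (Q = (-15 - 7*(-19)) - 41 = (-15 + 133) - 41 = 118 - 41 = 77)
(36 + Q)*I(T) = (36 + 77)*(-4 + 1/5) = 113*(-19/5) = -2147/5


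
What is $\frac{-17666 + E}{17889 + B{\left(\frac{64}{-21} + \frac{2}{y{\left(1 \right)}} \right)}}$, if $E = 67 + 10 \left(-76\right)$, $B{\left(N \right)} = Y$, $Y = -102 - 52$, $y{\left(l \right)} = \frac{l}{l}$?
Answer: $- \frac{18359}{17735} \approx -1.0352$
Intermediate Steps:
$y{\left(l \right)} = 1$
$Y = -154$
$B{\left(N \right)} = -154$
$E = -693$ ($E = 67 - 760 = -693$)
$\frac{-17666 + E}{17889 + B{\left(\frac{64}{-21} + \frac{2}{y{\left(1 \right)}} \right)}} = \frac{-17666 - 693}{17889 - 154} = - \frac{18359}{17735}$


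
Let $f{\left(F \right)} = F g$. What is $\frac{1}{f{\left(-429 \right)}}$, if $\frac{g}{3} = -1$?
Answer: $\frac{1}{1287} \approx 0.000777$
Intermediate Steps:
$g = -3$ ($g = 3 \left(-1\right) = -3$)
$f{\left(F \right)} = - 3 F$ ($f{\left(F \right)} = F \left(-3\right) = - 3 F$)
$\frac{1}{f{\left(-429 \right)}} = \frac{1}{\left(-3\right) \left(-429\right)} = \frac{1}{1287}$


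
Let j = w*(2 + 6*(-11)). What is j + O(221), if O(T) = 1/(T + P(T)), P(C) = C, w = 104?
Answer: -2941951/442 ≈ -6656.0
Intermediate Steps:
O(T) = 1/(2*T) (O(T) = 1/(T + T) = 1/(2*T))
j = -6656 (j = 104*(2 + 6*(-11)) = 104*(2 - 66) = 104*(-64) = -6656)
j + O(221) = -6656 + (½)/221 = -6656 + (½)*(1/221) = -6656 + 1/442 = -2941951/442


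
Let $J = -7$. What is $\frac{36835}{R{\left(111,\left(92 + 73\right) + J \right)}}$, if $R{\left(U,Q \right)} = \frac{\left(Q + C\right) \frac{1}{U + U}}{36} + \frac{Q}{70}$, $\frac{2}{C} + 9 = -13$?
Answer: $\frac{12593149800}{778427} \approx 16178.0$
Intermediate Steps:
$C = - \frac{1}{11}$ ($C = \frac{2}{-9 - 13} = \frac{2}{-22} = 2 \left(- \frac{1}{22}\right) = - \frac{1}{11} \approx -0.090909$)
$R{\left(U,Q \right)} = \frac{Q}{70} + \frac{- \frac{1}{11} + Q}{72 U}$ ($R{\left(U,Q \right)} = \frac{\left(Q - \frac{1}{11}\right) \frac{1}{U + U}}{36} + \frac{Q}{70} = \frac{- \frac{1}{11} + Q}{2 U} \frac{1}{36} + Q \frac{1}{70} = \left(- \frac{1}{11} + Q\right) \frac{1}{2 U} \frac{1}{36} + \frac{Q}{70} = \frac{- \frac{1}{11} + Q}{2 U} \frac{1}{36} + \frac{Q}{70} = \frac{- \frac{1}{11} + Q}{72 U} + \frac{Q}{70} = \frac{Q}{70} + \frac{- \frac{1}{11} + Q}{72 U}$)
$\frac{36835}{R{\left(111,\left(92 + 73\right) + J \right)}} = \frac{36835}{\frac{1}{27720} \cdot \frac{1}{111} \left(-35 + 385 \left(\left(92 + 73\right) - 7\right) + 396 \left(\left(92 + 73\right) - 7\right) 111\right)} = \frac{36835}{\frac{1}{27720} \cdot \frac{1}{111} \left(-35 + 385 \left(165 - 7\right) + 396 \left(165 - 7\right) 111\right)} = \frac{36835}{\frac{1}{27720} \cdot \frac{1}{111} \left(-35 + 385 \cdot 158 + 396 \cdot 158 \cdot 111\right)} = \frac{36835}{\frac{1}{27720} \cdot \frac{1}{111} \left(-35 + 60830 + 6945048\right)} = \frac{36835}{\frac{1}{27720} \cdot \frac{1}{111} \cdot 7005843} = \frac{36835}{\frac{778427}{341880}} = 36835 \cdot \frac{341880}{778427} = \frac{12593149800}{778427}$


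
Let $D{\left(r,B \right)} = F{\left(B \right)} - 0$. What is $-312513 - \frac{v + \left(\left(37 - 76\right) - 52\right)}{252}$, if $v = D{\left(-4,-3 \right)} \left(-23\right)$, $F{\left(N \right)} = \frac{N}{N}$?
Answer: $- \frac{13125527}{42} \approx -3.1251 \cdot 10^{5}$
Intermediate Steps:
$F{\left(N \right)} = 1$
$D{\left(r,B \right)} = 1$ ($D{\left(r,B \right)} = 1 - 0 = 1 + 0 = 1$)
$v = -23$ ($v = 1 \left(-23\right) = -23$)
$-312513 - \frac{v + \left(\left(37 - 76\right) - 52\right)}{252} = -312513 - \frac{-23 + \left(\left(37 - 76\right) - 52\right)}{252} = -312513 - \frac{-23 - 91}{252} = -312513 - \frac{1}{252} \left(-114\right) = -312513 - - \frac{19}{42} = -312513 + \frac{19}{42} = - \frac{13125527}{42}$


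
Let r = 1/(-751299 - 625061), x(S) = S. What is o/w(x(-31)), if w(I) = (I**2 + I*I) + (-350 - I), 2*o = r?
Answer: -1/4412610160 ≈ -2.2662e-10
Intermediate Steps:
r = -1/1376360 (r = 1/(-1376360) = -1/1376360 ≈ -7.2655e-7)
o = -1/2752720 (o = (1/2)*(-1/1376360) = -1/2752720 ≈ -3.6328e-7)
w(I) = -350 - I + 2*I**2 (w(I) = (I**2 + I**2) + (-350 - I) = 2*I**2 + (-350 - I) = -350 - I + 2*I**2)
o/w(x(-31)) = -1/(2752720*(-350 - 1*(-31) + 2*(-31)**2)) = -1/(2752720*(-350 + 31 + 2*961)) = -1/(2752720*(-350 + 31 + 1922)) = -1/2752720/1603 = -1/2752720*1/1603 = -1/4412610160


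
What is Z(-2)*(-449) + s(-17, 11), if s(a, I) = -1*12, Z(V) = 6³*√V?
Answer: -12 - 96984*I*√2 ≈ -12.0 - 1.3716e+5*I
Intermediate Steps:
Z(V) = 216*√V
s(a, I) = -12
Z(-2)*(-449) + s(-17, 11) = (216*√(-2))*(-449) - 12 = (216*(I*√2))*(-449) - 12 = (216*I*√2)*(-449) - 12 = -96984*I*√2 - 12 = -12 - 96984*I*√2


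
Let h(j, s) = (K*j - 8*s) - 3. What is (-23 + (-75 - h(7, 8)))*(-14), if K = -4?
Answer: 42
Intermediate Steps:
h(j, s) = -3 - 8*s - 4*j (h(j, s) = (-4*j - 8*s) - 3 = (-8*s - 4*j) - 3 = -3 - 8*s - 4*j)
(-23 + (-75 - h(7, 8)))*(-14) = (-23 + (-75 - (-3 - 8*8 - 4*7)))*(-14) = (-23 + (-75 - (-3 - 64 - 28)))*(-14) = (-23 + (-75 - 1*(-95)))*(-14) = (-23 + (-75 + 95))*(-14) = (-23 + 20)*(-14) = -3*(-14) = 42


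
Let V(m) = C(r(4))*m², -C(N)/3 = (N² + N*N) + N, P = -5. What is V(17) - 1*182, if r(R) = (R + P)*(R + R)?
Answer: -104222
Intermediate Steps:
r(R) = 2*R*(-5 + R) (r(R) = (R - 5)*(R + R) = (-5 + R)*(2*R) = 2*R*(-5 + R))
C(N) = -6*N² - 3*N (C(N) = -3*((N² + N*N) + N) = -3*((N² + N²) + N) = -3*(2*N² + N) = -3*(N + 2*N²) = -6*N² - 3*N)
V(m) = -360*m² (V(m) = (-3*2*4*(-5 + 4)*(1 + 2*(2*4*(-5 + 4))))*m² = (-3*2*4*(-1)*(1 + 2*(2*4*(-1))))*m² = (-3*(-8)*(1 + 2*(-8)))*m² = (-3*(-8)*(1 - 16))*m² = (-3*(-8)*(-15))*m² = -360*m²)
V(17) - 1*182 = -360*17² - 1*182 = -360*289 - 182 = -104040 - 182 = -104222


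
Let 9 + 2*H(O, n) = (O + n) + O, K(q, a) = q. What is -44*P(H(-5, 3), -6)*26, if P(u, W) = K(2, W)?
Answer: -2288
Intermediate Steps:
H(O, n) = -9/2 + O + n/2 (H(O, n) = -9/2 + ((O + n) + O)/2 = -9/2 + (n + 2*O)/2 = -9/2 + (O + n/2) = -9/2 + O + n/2)
P(u, W) = 2
-44*P(H(-5, 3), -6)*26 = -44*2*26 = -88*26 = -2288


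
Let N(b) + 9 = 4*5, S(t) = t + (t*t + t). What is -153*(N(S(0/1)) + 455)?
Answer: -71298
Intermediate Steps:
S(t) = t**2 + 2*t (S(t) = t + (t**2 + t) = t + (t + t**2) = t**2 + 2*t)
N(b) = 11 (N(b) = -9 + 4*5 = -9 + 20 = 11)
-153*(N(S(0/1)) + 455) = -153*(11 + 455) = -153*466 = -71298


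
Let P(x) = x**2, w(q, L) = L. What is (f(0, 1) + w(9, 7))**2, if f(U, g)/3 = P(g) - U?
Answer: 100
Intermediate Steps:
f(U, g) = -3*U + 3*g**2 (f(U, g) = 3*(g**2 - U) = -3*U + 3*g**2)
(f(0, 1) + w(9, 7))**2 = ((-3*0 + 3*1**2) + 7)**2 = ((0 + 3*1) + 7)**2 = ((0 + 3) + 7)**2 = (3 + 7)**2 = 10**2 = 100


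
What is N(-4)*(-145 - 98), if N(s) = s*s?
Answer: -3888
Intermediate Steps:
N(s) = s²
N(-4)*(-145 - 98) = (-4)²*(-145 - 98) = 16*(-243) = -3888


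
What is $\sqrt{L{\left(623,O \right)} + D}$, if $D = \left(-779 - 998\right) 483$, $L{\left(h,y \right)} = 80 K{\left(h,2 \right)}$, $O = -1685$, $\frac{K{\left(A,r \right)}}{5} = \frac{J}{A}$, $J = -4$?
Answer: $\frac{i \sqrt{333128624339}}{623} \approx 926.44 i$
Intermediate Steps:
$K{\left(A,r \right)} = - \frac{20}{A}$ ($K{\left(A,r \right)} = 5 \left(- \frac{4}{A}\right) = - \frac{20}{A}$)
$L{\left(h,y \right)} = - \frac{1600}{h}$ ($L{\left(h,y \right)} = 80 \left(- \frac{20}{h}\right) = - \frac{1600}{h}$)
$D = -858291$ ($D = \left(-1777\right) 483 = -858291$)
$\sqrt{L{\left(623,O \right)} + D} = \sqrt{- \frac{1600}{623} - 858291} = \sqrt{- \frac{534716893}{623}} = \frac{i \sqrt{333128624339}}{623}$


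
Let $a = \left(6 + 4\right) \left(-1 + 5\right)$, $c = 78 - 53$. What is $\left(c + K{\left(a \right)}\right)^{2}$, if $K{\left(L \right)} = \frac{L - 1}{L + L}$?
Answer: $\frac{4157521}{6400} \approx 649.61$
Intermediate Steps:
$c = 25$
$a = 40$ ($a = 10 \cdot 4 = 40$)
$K{\left(L \right)} = \frac{-1 + L}{2 L}$
$\left(c + K{\left(a \right)}\right)^{2} = \left(25 + \frac{-1 + 40}{2 \cdot 40}\right)^{2} = \left(25 + \frac{1}{2} \cdot \frac{1}{40} \cdot 39\right)^{2} = \left(25 + \frac{39}{80}\right)^{2} = \left(\frac{2039}{80}\right)^{2} = \frac{4157521}{6400}$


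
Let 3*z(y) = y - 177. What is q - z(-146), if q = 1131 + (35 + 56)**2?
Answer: 28559/3 ≈ 9519.7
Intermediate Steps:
z(y) = -59 + y/3 (z(y) = (y - 177)/3 = (-177 + y)/3 = -59 + y/3)
q = 9412 (q = 1131 + 91**2 = 1131 + 8281 = 9412)
q - z(-146) = 9412 - (-59 + (1/3)*(-146)) = 9412 - (-59 - 146/3) = 9412 - 1*(-323/3) = 9412 + 323/3 = 28559/3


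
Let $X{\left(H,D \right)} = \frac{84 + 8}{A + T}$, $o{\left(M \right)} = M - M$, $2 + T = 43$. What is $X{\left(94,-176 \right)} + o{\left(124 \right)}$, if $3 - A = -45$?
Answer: $\frac{92}{89} \approx 1.0337$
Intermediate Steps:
$A = 48$ ($A = 3 - -45 = 3 + 45 = 48$)
$T = 41$ ($T = -2 + 43 = 41$)
$o{\left(M \right)} = 0$
$X{\left(H,D \right)} = \frac{92}{89}$ ($X{\left(H,D \right)} = \frac{84 + 8}{48 + 41} = \frac{92}{89}$)
$X{\left(94,-176 \right)} + o{\left(124 \right)} = \frac{92}{89} + 0 = \frac{92}{89}$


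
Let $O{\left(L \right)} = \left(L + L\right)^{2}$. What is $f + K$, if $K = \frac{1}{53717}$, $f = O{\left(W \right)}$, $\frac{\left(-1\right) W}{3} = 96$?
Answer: $\frac{17822011393}{53717} \approx 3.3178 \cdot 10^{5}$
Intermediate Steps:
$W = -288$ ($W = \left(-3\right) 96 = -288$)
$O{\left(L \right)} = 4 L^{2}$ ($O{\left(L \right)} = \left(2 L\right)^{2} = 4 L^{2}$)
$f = 331776$ ($f = 4 \left(-288\right)^{2} = 4 \cdot 82944 = 331776$)
$K = \frac{1}{53717} \approx 1.8616 \cdot 10^{-5}$
$f + K = 331776 + \frac{1}{53717} = \frac{17822011393}{53717}$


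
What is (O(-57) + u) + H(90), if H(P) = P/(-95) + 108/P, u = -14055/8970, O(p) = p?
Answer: -3312833/56810 ≈ -58.314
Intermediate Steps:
u = -937/598 (u = -14055*1/8970 = -937/598 ≈ -1.5669)
H(P) = 108/P - P/95 (H(P) = P*(-1/95) + 108/P = -P/95 + 108/P = 108/P - P/95)
(O(-57) + u) + H(90) = (-57 - 937/598) + (108/90 - 1/95*90) = -35023/598 + (108*(1/90) - 18/19) = -35023/598 + (6/5 - 18/19) = -35023/598 + 24/95 = -3312833/56810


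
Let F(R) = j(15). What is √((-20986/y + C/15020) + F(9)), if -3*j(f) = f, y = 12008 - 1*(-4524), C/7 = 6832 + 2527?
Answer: 3*I*√204210499622435/31038830 ≈ 1.3812*I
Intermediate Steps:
C = 65513 (C = 7*(6832 + 2527) = 7*9359 = 65513)
y = 16532 (y = 12008 + 4524 = 16532)
j(f) = -f/3
F(R) = -5 (F(R) = -⅓*15 = -5)
√((-20986/y + C/15020) + F(9)) = √((-20986/16532 + 65513/15020) - 5) = √((-20986*1/16532 + 65513*(1/15020)) - 5) = √((-10493/8266 + 65513/15020) - 5) = √(191962799/62077660 - 5) = √(-118425501/62077660) = 3*I*√204210499622435/31038830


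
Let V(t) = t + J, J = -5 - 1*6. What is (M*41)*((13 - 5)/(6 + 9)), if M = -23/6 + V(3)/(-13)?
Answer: -41164/585 ≈ -70.366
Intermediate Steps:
J = -11 (J = -5 - 6 = -11)
V(t) = -11 + t (V(t) = t - 11 = -11 + t)
M = -251/78 (M = -23/6 + (-11 + 3)/(-13) = -23*⅙ - 8*(-1/13) = -23/6 + 8/13 = -251/78 ≈ -3.2179)
(M*41)*((13 - 5)/(6 + 9)) = (-251/78*41)*((13 - 5)/(6 + 9)) = -41164/(39*15) = -10291/78*8/15 = -41164/585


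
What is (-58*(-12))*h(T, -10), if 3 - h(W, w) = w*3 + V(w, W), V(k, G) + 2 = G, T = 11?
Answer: 16704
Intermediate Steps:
V(k, G) = -2 + G
h(W, w) = 5 - W - 3*w (h(W, w) = 3 - (w*3 + (-2 + W)) = 3 - (3*w + (-2 + W)) = 3 - (-2 + W + 3*w) = 3 + (2 - W - 3*w) = 5 - W - 3*w)
(-58*(-12))*h(T, -10) = (-58*(-12))*(5 - 1*11 - 3*(-10)) = 696*(5 - 11 + 30) = 696*24 = 16704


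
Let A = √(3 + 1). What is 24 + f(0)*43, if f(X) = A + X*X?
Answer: 110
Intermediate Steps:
A = 2 (A = √4 = 2)
f(X) = 2 + X² (f(X) = 2 + X*X = 2 + X²)
24 + f(0)*43 = 24 + (2 + 0²)*43 = 24 + (2 + 0)*43 = 24 + 2*43 = 24 + 86 = 110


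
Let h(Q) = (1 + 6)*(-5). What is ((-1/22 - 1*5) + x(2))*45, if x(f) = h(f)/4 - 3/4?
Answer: -7200/11 ≈ -654.54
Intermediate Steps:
h(Q) = -35 (h(Q) = 7*(-5) = -35)
x(f) = -19/2 (x(f) = -35/4 - 3/4 = -19/2)
((-1/22 - 1*5) + x(2))*45 = ((-1/22 - 1*5) - 19/2)*45 = ((-1*1/22 - 5) - 19/2)*45 = ((-1/22 - 5) - 19/2)*45 = (-111/22 - 19/2)*45 = -160/11*45 = -7200/11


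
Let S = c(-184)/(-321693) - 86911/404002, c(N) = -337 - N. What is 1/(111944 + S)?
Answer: 43321538462/4849577002640789 ≈ 8.9331e-6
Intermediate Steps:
S = -9298949339/43321538462 (S = (-337 - 1*(-184))/(-321693) - 86911/404002 = (-337 + 184)*(-1/321693) - 86911*1/404002 = -153*(-1/321693) - 86911/404002 = 51/107231 - 86911/404002 = -9298949339/43321538462 ≈ -0.21465)
1/(111944 + S) = 1/(111944 - 9298949339/43321538462) = 1/(4849577002640789/43321538462) = 43321538462/4849577002640789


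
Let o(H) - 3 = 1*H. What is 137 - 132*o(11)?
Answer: -1711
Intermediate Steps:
o(H) = 3 + H (o(H) = 3 + 1*H = 3 + H)
137 - 132*o(11) = 137 - 132*(3 + 11) = 137 - 132*14 = 137 - 1848 = -1711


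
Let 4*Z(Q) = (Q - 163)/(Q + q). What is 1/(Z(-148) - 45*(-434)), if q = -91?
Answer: 956/18670991 ≈ 5.1202e-5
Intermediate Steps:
Z(Q) = (-163 + Q)/(4*(-91 + Q)) (Z(Q) = ((Q - 163)/(Q - 91))/4 = ((-163 + Q)/(-91 + Q))/4 = (-163 + Q)/(4*(-91 + Q)))
1/(Z(-148) - 45*(-434)) = 1/((-163 - 148)/(4*(-91 - 148)) - 45*(-434)) = 1/((¼)*(-311)/(-239) + 19530) = 1/((¼)*(-1/239)*(-311) + 19530) = 1/(311/956 + 19530) = 1/(18670991/956) = 956/18670991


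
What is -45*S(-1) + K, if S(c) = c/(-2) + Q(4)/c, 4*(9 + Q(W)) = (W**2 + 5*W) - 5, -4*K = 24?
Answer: -339/4 ≈ -84.750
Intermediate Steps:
K = -6 (K = -1/4*24 = -6)
Q(W) = -41/4 + W**2/4 + 5*W/4 (Q(W) = -9 + ((W**2 + 5*W) - 5)/4 = -9 + (-5 + W**2 + 5*W)/4 = -9 + (-5/4 + W**2/4 + 5*W/4) = -41/4 + W**2/4 + 5*W/4)
S(c) = -5/(4*c) - c/2 (S(c) = c/(-2) + (-41/4 + (1/4)*4**2 + (5/4)*4)/c = c*(-1/2) + (-41/4 + (1/4)*16 + 5)/c = -c/2 + (-41/4 + 4 + 5)/c = -c/2 - 5/(4*c) = -5/(4*c) - c/2)
-45*S(-1) + K = -45*(-5/4/(-1) - 1/2*(-1)) - 6 = -45*(-5/4*(-1) + 1/2) - 6 = -45*(5/4 + 1/2) - 6 = -45*7/4 - 6 = -315/4 - 6 = -339/4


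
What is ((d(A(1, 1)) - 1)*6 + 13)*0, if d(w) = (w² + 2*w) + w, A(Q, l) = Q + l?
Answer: 0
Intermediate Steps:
d(w) = w² + 3*w
((d(A(1, 1)) - 1)*6 + 13)*0 = (((1 + 1)*(3 + (1 + 1)) - 1)*6 + 13)*0 = ((2*(3 + 2) - 1)*6 + 13)*0 = ((2*5 - 1)*6 + 13)*0 = ((10 - 1)*6 + 13)*0 = (9*6 + 13)*0 = (54 + 13)*0 = 67*0 = 0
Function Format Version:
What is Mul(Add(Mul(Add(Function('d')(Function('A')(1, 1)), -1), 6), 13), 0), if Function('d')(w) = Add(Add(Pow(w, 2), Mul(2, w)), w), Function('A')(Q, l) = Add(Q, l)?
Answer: 0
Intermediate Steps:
Function('d')(w) = Add(Pow(w, 2), Mul(3, w))
Mul(Add(Mul(Add(Function('d')(Function('A')(1, 1)), -1), 6), 13), 0) = Mul(Add(Mul(Add(Mul(Add(1, 1), Add(3, Add(1, 1))), -1), 6), 13), 0) = Mul(Add(Mul(Add(Mul(2, Add(3, 2)), -1), 6), 13), 0) = Mul(Add(Mul(Add(Mul(2, 5), -1), 6), 13), 0) = Mul(Add(Mul(Add(10, -1), 6), 13), 0) = Mul(Add(Mul(9, 6), 13), 0) = Mul(Add(54, 13), 0) = Mul(67, 0) = 0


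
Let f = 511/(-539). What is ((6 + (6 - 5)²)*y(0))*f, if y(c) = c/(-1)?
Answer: 0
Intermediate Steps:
y(c) = -c (y(c) = c*(-1) = -c)
f = -73/77 (f = 511*(-1/539) = -73/77 ≈ -0.94805)
((6 + (6 - 5)²)*y(0))*f = ((6 + (6 - 5)²)*(-1*0))*(-73/77) = ((6 + 1²)*0)*(-73/77) = ((6 + 1)*0)*(-73/77) = (7*0)*(-73/77) = 0*(-73/77) = 0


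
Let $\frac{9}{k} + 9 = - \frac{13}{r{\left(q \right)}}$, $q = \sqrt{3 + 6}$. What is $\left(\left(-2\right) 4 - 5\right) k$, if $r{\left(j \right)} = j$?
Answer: $\frac{351}{40} \approx 8.775$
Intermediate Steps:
$q = 3$ ($q = \sqrt{9} = 3$)
$k = - \frac{27}{40}$ ($k = \frac{9}{-9 - \frac{13}{3}} = \frac{9}{- \frac{40}{3}} = 9 \left(- \frac{3}{40}\right) = - \frac{27}{40} \approx -0.675$)
$\left(\left(-2\right) 4 - 5\right) k = \left(\left(-2\right) 4 - 5\right) \left(- \frac{27}{40}\right) = \left(-8 - 5\right) \left(- \frac{27}{40}\right) = \left(-13\right) \left(- \frac{27}{40}\right) = \frac{351}{40}$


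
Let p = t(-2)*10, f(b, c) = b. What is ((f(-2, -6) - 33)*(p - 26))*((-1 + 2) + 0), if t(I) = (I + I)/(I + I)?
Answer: 560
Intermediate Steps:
t(I) = 1 (t(I) = (2*I)/((2*I)) = (2*I)*(1/(2*I)) = 1)
p = 10 (p = 1*10 = 10)
((f(-2, -6) - 33)*(p - 26))*((-1 + 2) + 0) = ((-2 - 33)*(10 - 26))*((-1 + 2) + 0) = (-35*(-16))*(1 + 0) = 560*1 = 560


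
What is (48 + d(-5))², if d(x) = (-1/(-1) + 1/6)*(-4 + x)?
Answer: 5625/4 ≈ 1406.3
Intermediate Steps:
d(x) = -14/3 + 7*x/6 (d(x) = (-1*(-1) + 1*(⅙))*(-4 + x) = (1 + ⅙)*(-4 + x) = 7*(-4 + x)/6 = -14/3 + 7*x/6)
(48 + d(-5))² = (48 + (-14/3 + (7/6)*(-5)))² = (48 + (-14/3 - 35/6))² = (48 - 21/2)² = (75/2)² = 5625/4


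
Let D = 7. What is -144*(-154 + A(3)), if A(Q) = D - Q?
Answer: 21600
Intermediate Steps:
A(Q) = 7 - Q
-144*(-154 + A(3)) = -144*(-154 + (7 - 1*3)) = -144*(-154 + (7 - 3)) = -144*(-154 + 4) = -144*(-150) = 21600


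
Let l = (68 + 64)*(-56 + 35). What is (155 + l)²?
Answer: 6848689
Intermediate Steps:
l = -2772 (l = 132*(-21) = -2772)
(155 + l)² = (155 - 2772)² = (-2617)² = 6848689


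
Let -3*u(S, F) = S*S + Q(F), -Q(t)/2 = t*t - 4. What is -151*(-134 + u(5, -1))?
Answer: 65383/3 ≈ 21794.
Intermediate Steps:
Q(t) = 8 - 2*t² (Q(t) = -2*(t*t - 4) = -2*(t² - 4) = -2*(-4 + t²) = 8 - 2*t²)
u(S, F) = -8/3 - S²/3 + 2*F²/3 (u(S, F) = -(S*S + (8 - 2*F²))/3 = -(S² + (8 - 2*F²))/3 = -(8 + S² - 2*F²)/3 = -8/3 - S²/3 + 2*F²/3)
-151*(-134 + u(5, -1)) = -151*(-134 + (-8/3 - ⅓*5² + (⅔)*(-1)²)) = -151*(-134 + (-8/3 - ⅓*25 + (⅔)*1)) = -151*(-134 + (-8/3 - 25/3 + ⅔)) = -151*(-134 - 31/3) = -151*(-433/3) = 65383/3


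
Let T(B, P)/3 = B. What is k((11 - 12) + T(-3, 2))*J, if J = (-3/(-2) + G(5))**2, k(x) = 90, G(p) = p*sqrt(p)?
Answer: 22905/2 + 1350*sqrt(5) ≈ 14471.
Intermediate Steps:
T(B, P) = 3*B
G(p) = p**(3/2)
J = (3/2 + 5*sqrt(5))**2 (J = (-3/(-2) + 5**(3/2))**2 = (-3*(-1/2) + 5*sqrt(5))**2 = (3/2 + 5*sqrt(5))**2 ≈ 160.79)
k((11 - 12) + T(-3, 2))*J = 90*(509/4 + 15*sqrt(5)) = 22905/2 + 1350*sqrt(5)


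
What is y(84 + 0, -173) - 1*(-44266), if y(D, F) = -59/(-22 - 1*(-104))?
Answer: 3629753/82 ≈ 44265.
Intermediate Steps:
y(D, F) = -59/82 (y(D, F) = -59/(-22 + 104) = -59/82)
y(84 + 0, -173) - 1*(-44266) = -59/82 - 1*(-44266) = -59/82 + 44266 = 3629753/82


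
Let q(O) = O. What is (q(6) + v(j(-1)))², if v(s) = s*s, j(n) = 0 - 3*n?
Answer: 225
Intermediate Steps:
j(n) = -3*n
v(s) = s²
(q(6) + v(j(-1)))² = (6 + (-3*(-1))²)² = (6 + 3²)² = (6 + 9)² = 15² = 225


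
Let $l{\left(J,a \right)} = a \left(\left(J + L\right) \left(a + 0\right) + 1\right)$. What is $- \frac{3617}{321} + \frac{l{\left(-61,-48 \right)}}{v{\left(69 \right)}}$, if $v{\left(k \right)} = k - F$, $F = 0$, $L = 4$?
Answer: $- \frac{614801}{321} \approx -1915.3$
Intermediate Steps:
$l{\left(J,a \right)} = a \left(1 + a \left(4 + J\right)\right)$ ($l{\left(J,a \right)} = a \left(\left(J + 4\right) \left(a + 0\right) + 1\right) = a \left(\left(4 + J\right) a + 1\right) = a \left(a \left(4 + J\right) + 1\right) = a \left(1 + a \left(4 + J\right)\right)$)
$v{\left(k \right)} = k$ ($v{\left(k \right)} = k - 0 = k + 0 = k$)
$- \frac{3617}{321} + \frac{l{\left(-61,-48 \right)}}{v{\left(69 \right)}} = - \frac{3617}{321} + \frac{\left(-48\right) \left(1 + 4 \left(-48\right) - -2928\right)}{69} = \left(-3617\right) \frac{1}{321} + - 48 \left(1 - 192 + 2928\right) \frac{1}{69} = - \frac{3617}{321} + \left(-48\right) 2737 \cdot \frac{1}{69} = - \frac{3617}{321} - 1904 = - \frac{614801}{321}$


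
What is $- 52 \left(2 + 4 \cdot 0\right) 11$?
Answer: $-1144$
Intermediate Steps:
$- 52 \left(2 + 4 \cdot 0\right) 11 = - 52 \left(2 + 0\right) 11 = \left(-52\right) 2 \cdot 11 = \left(-104\right) 11 = -1144$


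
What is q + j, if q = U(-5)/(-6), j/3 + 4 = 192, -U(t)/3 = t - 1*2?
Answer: 1121/2 ≈ 560.50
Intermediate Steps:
U(t) = 6 - 3*t (U(t) = -3*(t - 1*2) = -3*(t - 2) = -3*(-2 + t) = 6 - 3*t)
j = 564 (j = -12 + 3*192 = -12 + 576 = 564)
q = -7/2 (q = (6 - 3*(-5))/(-6) = (6 + 15)*(-1/6) = 21*(-1/6) = -7/2 ≈ -3.5000)
q + j = -7/2 + 564 = 1121/2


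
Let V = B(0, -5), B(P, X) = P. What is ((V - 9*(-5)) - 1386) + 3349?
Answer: 2008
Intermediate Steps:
V = 0
((V - 9*(-5)) - 1386) + 3349 = ((0 - 9*(-5)) - 1386) + 3349 = ((0 + 45) - 1386) + 3349 = (45 - 1386) + 3349 = -1341 + 3349 = 2008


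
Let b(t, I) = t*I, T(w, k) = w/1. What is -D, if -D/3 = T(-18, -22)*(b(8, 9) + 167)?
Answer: -12906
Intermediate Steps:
T(w, k) = w (T(w, k) = w*1 = w)
b(t, I) = I*t
D = 12906 (D = -(-54)*(9*8 + 167) = -(-54)*(72 + 167) = -(-54)*239 = -3*(-4302) = 12906)
-D = -1*12906 = -12906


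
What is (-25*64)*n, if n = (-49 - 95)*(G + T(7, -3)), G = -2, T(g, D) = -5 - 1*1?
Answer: -1843200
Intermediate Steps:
T(g, D) = -6 (T(g, D) = -5 - 1 = -6)
n = 1152 (n = (-49 - 95)*(-2 - 6) = -144*(-8) = 1152)
(-25*64)*n = -25*64*1152 = -1600*1152 = -1843200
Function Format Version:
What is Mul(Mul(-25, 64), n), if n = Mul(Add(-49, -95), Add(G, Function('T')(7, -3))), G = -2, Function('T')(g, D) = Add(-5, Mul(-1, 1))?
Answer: -1843200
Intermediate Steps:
Function('T')(g, D) = -6 (Function('T')(g, D) = Add(-5, -1) = -6)
n = 1152 (n = Mul(Add(-49, -95), Add(-2, -6)) = Mul(-144, -8) = 1152)
Mul(Mul(-25, 64), n) = Mul(Mul(-25, 64), 1152) = Mul(-1600, 1152) = -1843200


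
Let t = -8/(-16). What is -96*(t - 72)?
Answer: 6864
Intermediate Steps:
t = ½ (t = -8*(-1)/16 = -2*(-¼) = ½ ≈ 0.50000)
-96*(t - 72) = -96*(½ - 72) = -96*(-143/2) = 6864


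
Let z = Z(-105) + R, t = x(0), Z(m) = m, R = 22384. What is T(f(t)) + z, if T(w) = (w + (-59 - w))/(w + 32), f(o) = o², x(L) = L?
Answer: 712869/32 ≈ 22277.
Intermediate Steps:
t = 0
z = 22279 (z = -105 + 22384 = 22279)
T(w) = -59/(32 + w)
T(f(t)) + z = -59/(32 + 0²) + 22279 = -59/(32 + 0) + 22279 = -59/32 + 22279 = 712869/32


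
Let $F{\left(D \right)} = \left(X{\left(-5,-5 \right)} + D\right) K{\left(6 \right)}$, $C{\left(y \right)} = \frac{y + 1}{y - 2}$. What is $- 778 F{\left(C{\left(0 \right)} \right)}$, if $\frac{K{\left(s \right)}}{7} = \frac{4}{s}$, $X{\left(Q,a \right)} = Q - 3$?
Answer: $\frac{92582}{3} \approx 30861.0$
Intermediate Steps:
$X{\left(Q,a \right)} = -3 + Q$
$K{\left(s \right)} = \frac{28}{s}$ ($K{\left(s \right)} = 7 \frac{4}{s} = \frac{28}{s}$)
$C{\left(y \right)} = \frac{1 + y}{-2 + y}$
$F{\left(D \right)} = - \frac{112}{3} + \frac{14 D}{3}$ ($F{\left(D \right)} = \left(\left(-3 - 5\right) + D\right) \frac{28}{6} = \left(-8 + D\right) 28 \cdot \frac{1}{6} = \left(-8 + D\right) \frac{14}{3} = - \frac{112}{3} + \frac{14 D}{3}$)
$- 778 F{\left(C{\left(0 \right)} \right)} = - 778 \left(- \frac{112}{3} + \frac{14 \frac{1 + 0}{-2 + 0}}{3}\right) = - 778 \left(- \frac{112}{3} + \frac{14 \frac{1}{-2} \cdot 1}{3}\right) = - 778 \left(- \frac{112}{3} + \frac{14 \left(\left(- \frac{1}{2}\right) 1\right)}{3}\right) = - 778 \left(- \frac{112}{3} + \frac{14}{3} \left(- \frac{1}{2}\right)\right) = - 778 \left(- \frac{112}{3} - \frac{7}{3}\right) = \left(-778\right) \left(- \frac{119}{3}\right) = \frac{92582}{3}$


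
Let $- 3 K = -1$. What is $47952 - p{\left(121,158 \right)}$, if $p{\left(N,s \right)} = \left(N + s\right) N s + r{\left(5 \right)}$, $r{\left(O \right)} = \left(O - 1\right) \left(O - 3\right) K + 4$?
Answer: $- \frac{15857930}{3} \approx -5.286 \cdot 10^{6}$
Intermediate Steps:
$K = \frac{1}{3}$ ($K = \left(- \frac{1}{3}\right) \left(-1\right) = \frac{1}{3} \approx 0.33333$)
$r{\left(O \right)} = 4 + \frac{\left(-1 + O\right) \left(-3 + O\right)}{3}$ ($r{\left(O \right)} = \left(O - 1\right) \left(O - 3\right) \frac{1}{3} + 4 = \left(-1 + O\right) \left(-3 + O\right) \frac{1}{3} + 4 = \frac{\left(-1 + O\right) \left(-3 + O\right)}{3} + 4 = 4 + \frac{\left(-1 + O\right) \left(-3 + O\right)}{3}$)
$p{\left(N,s \right)} = \frac{20}{3} + N s \left(N + s\right)$ ($p{\left(N,s \right)} = \left(N + s\right) N s + \left(5 - \frac{20}{3} + \frac{5^{2}}{3}\right) = N \left(N + s\right) s + \left(5 - \frac{20}{3} + \frac{1}{3} \cdot 25\right) = N s \left(N + s\right) + \left(5 - \frac{20}{3} + \frac{25}{3}\right) = N s \left(N + s\right) + \frac{20}{3} = \frac{20}{3} + N s \left(N + s\right)$)
$47952 - p{\left(121,158 \right)} = 47952 - \left(\frac{20}{3} + 121 \cdot 158^{2} + 158 \cdot 121^{2}\right) = 47952 - \left(\frac{20}{3} + 121 \cdot 24964 + 158 \cdot 14641\right) = 47952 - \left(\frac{20}{3} + 3020644 + 2313278\right) = 47952 - \frac{16001786}{3} = - \frac{15857930}{3}$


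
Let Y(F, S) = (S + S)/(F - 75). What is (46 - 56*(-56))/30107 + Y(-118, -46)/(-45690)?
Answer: 14028323548/132744322095 ≈ 0.10568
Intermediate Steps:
Y(F, S) = 2*S/(-75 + F) (Y(F, S) = (2*S)/(-75 + F) = 2*S/(-75 + F))
(46 - 56*(-56))/30107 + Y(-118, -46)/(-45690) = (46 - 56*(-56))/30107 + (2*(-46)/(-75 - 118))/(-45690) = (46 + 3136)*(1/30107) + (2*(-46)/(-193))*(-1/45690) = 3182*(1/30107) + (2*(-46)*(-1/193))*(-1/45690) = 3182/30107 + (92/193)*(-1/45690) = 3182/30107 - 46/4409085 = 14028323548/132744322095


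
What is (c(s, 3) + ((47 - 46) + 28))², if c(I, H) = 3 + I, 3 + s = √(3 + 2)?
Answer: (29 + √5)² ≈ 975.69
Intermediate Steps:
s = -3 + √5 (s = -3 + √(3 + 2) = -3 + √5 ≈ -0.76393)
(c(s, 3) + ((47 - 46) + 28))² = ((3 + (-3 + √5)) + ((47 - 46) + 28))² = (√5 + (1 + 28))² = (√5 + 29)² = (29 + √5)²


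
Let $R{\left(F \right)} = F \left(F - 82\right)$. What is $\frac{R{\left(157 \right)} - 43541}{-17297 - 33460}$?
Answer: $\frac{4538}{7251} \approx 0.62584$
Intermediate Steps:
$R{\left(F \right)} = F \left(-82 + F\right)$
$\frac{R{\left(157 \right)} - 43541}{-17297 - 33460} = \frac{157 \left(-82 + 157\right) - 43541}{-17297 - 33460} = \frac{157 \cdot 75 - 43541}{-50757} = \left(11775 - 43541\right) \left(- \frac{1}{50757}\right) = \left(-31766\right) \left(- \frac{1}{50757}\right) = \frac{4538}{7251}$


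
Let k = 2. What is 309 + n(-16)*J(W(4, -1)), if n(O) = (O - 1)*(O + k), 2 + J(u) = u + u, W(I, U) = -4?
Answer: -2071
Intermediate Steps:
J(u) = -2 + 2*u (J(u) = -2 + (u + u) = -2 + 2*u)
n(O) = (-1 + O)*(2 + O) (n(O) = (O - 1)*(O + 2) = (-1 + O)*(2 + O))
309 + n(-16)*J(W(4, -1)) = 309 + (-2 - 16 + (-16)²)*(-2 + 2*(-4)) = 309 + (-2 - 16 + 256)*(-2 - 8) = 309 + 238*(-10) = 309 - 2380 = -2071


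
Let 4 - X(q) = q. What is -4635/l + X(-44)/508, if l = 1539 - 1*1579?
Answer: 117825/1016 ≈ 115.97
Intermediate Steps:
X(q) = 4 - q
l = -40 (l = 1539 - 1579 = -40)
-4635/l + X(-44)/508 = -4635/(-40) + (4 - 1*(-44))/508 = -4635*(-1/40) + (4 + 44)*(1/508) = 927/8 + 48*(1/508) = 927/8 + 12/127 = 117825/1016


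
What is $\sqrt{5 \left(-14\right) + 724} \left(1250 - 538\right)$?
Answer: $712 \sqrt{654} \approx 18208.0$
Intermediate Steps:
$\sqrt{5 \left(-14\right) + 724} \left(1250 - 538\right) = \sqrt{-70 + 724} \cdot 712 = \sqrt{654} \cdot 712 = 712 \sqrt{654}$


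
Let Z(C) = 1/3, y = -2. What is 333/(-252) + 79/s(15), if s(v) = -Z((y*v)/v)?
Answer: -6673/28 ≈ -238.32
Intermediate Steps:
Z(C) = 1/3
s(v) = -1/3 (s(v) = -1*1/3 = -1/3)
333/(-252) + 79/s(15) = 333/(-252) + 79/(-1/3) = 333*(-1/252) + 79*(-3) = -37/28 - 237 = -6673/28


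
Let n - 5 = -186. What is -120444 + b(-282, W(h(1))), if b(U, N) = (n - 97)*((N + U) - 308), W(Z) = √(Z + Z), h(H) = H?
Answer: 43576 - 278*√2 ≈ 43183.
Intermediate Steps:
n = -181 (n = 5 - 186 = -181)
W(Z) = √2*√Z (W(Z) = √(2*Z) = √2*√Z)
b(U, N) = 85624 - 278*N - 278*U (b(U, N) = (-181 - 97)*((N + U) - 308) = -278*(-308 + N + U) = 85624 - 278*N - 278*U)
-120444 + b(-282, W(h(1))) = -120444 + (85624 - 278*√2*√1 - 278*(-282)) = -120444 + (85624 - 278*√2 + 78396) = -120444 + (164020 - 278*√2) = 43576 - 278*√2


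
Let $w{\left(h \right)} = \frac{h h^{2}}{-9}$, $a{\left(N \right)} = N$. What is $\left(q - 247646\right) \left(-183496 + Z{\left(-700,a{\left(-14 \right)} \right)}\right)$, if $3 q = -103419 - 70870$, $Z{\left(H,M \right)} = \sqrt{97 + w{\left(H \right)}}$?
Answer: $\frac{168307485592}{3} - \frac{917227 \sqrt{343000873}}{9} \approx 5.4215 \cdot 10^{10}$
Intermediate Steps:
$w{\left(h \right)} = - \frac{h^{3}}{9}$ ($w{\left(h \right)} = h^{3} \left(- \frac{1}{9}\right) = - \frac{h^{3}}{9}$)
$Z{\left(H,M \right)} = \sqrt{97 - \frac{H^{3}}{9}}$
$q = - \frac{174289}{3}$ ($q = \frac{-103419 - 70870}{3} = \frac{1}{3} \left(-174289\right) = - \frac{174289}{3} \approx -58096.0$)
$\left(q - 247646\right) \left(-183496 + Z{\left(-700,a{\left(-14 \right)} \right)}\right) = \left(- \frac{174289}{3} - 247646\right) \left(-183496 + \frac{\sqrt{873 - \left(-700\right)^{3}}}{3}\right) = - \frac{917227 \left(-183496 + \frac{\sqrt{873 - -343000000}}{3}\right)}{3} = - \frac{917227 \left(-183496 + \frac{\sqrt{873 + 343000000}}{3}\right)}{3} = - \frac{917227 \left(-183496 + \frac{\sqrt{343000873}}{3}\right)}{3} = \frac{168307485592}{3} - \frac{917227 \sqrt{343000873}}{9}$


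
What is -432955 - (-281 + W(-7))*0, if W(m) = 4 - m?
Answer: -432955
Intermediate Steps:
-432955 - (-281 + W(-7))*0 = -432955 - (-281 + (4 - 1*(-7)))*0 = -432955 - (-281 + (4 + 7))*0 = -432955 - (-281 + 11)*0 = -432955 - (-270)*0 = -432955 - 1*0 = -432955 + 0 = -432955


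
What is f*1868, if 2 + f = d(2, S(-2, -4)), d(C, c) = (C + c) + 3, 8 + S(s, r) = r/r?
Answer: -7472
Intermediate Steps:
S(s, r) = -7 (S(s, r) = -8 + r/r = -8 + 1 = -7)
d(C, c) = 3 + C + c
f = -4 (f = -2 + (3 + 2 - 7) = -2 - 2 = -4)
f*1868 = -4*1868 = -7472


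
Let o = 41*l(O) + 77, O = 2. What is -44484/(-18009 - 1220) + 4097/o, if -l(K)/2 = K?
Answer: -74911105/1672923 ≈ -44.779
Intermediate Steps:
l(K) = -2*K
o = -87 (o = 41*(-2*2) + 77 = 41*(-4) + 77 = -164 + 77 = -87)
-44484/(-18009 - 1220) + 4097/o = -44484/(-18009 - 1220) + 4097/(-87) = -44484/(-19229) + 4097*(-1/87) = -44484*(-1/19229) - 4097/87 = 44484/19229 - 4097/87 = -74911105/1672923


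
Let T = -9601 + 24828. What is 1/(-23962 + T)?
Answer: -1/8735 ≈ -0.00011448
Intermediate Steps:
T = 15227
1/(-23962 + T) = 1/(-23962 + 15227) = 1/(-8735) = -1/8735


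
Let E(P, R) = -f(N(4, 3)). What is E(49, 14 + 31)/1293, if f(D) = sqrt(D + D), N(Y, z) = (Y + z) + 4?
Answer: -sqrt(22)/1293 ≈ -0.0036275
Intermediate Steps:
N(Y, z) = 4 + Y + z
f(D) = sqrt(2)*sqrt(D) (f(D) = sqrt(2*D) = sqrt(2)*sqrt(D))
E(P, R) = -sqrt(22) (E(P, R) = -sqrt(2)*sqrt(4 + 4 + 3) = -sqrt(2)*sqrt(11) = -sqrt(22))
E(49, 14 + 31)/1293 = -sqrt(22)/1293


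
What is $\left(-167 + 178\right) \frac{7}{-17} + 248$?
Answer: $\frac{4139}{17} \approx 243.47$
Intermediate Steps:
$\left(-167 + 178\right) \frac{7}{-17} + 248 = 11 \cdot 7 \left(- \frac{1}{17}\right) + 248 = 11 \left(- \frac{7}{17}\right) + 248 = - \frac{77}{17} + 248 = \frac{4139}{17}$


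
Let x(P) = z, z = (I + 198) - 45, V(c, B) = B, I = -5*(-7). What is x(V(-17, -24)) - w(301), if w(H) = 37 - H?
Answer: 452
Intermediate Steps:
I = 35
z = 188 (z = (35 + 198) - 45 = 233 - 45 = 188)
x(P) = 188
x(V(-17, -24)) - w(301) = 188 - (37 - 1*301) = 188 - (37 - 301) = 188 - 1*(-264) = 188 + 264 = 452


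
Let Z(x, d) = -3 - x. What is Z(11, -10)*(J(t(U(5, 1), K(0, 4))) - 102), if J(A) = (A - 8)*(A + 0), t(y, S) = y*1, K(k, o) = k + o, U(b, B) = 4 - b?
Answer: 1302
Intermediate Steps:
t(y, S) = y
J(A) = A*(-8 + A) (J(A) = (-8 + A)*A = A*(-8 + A))
Z(11, -10)*(J(t(U(5, 1), K(0, 4))) - 102) = (-3 - 1*11)*((4 - 1*5)*(-8 + (4 - 1*5)) - 102) = (-3 - 11)*((4 - 5)*(-8 + (4 - 5)) - 102) = -14*(-(-8 - 1) - 102) = -14*(-1*(-9) - 102) = -14*(9 - 102) = -14*(-93) = 1302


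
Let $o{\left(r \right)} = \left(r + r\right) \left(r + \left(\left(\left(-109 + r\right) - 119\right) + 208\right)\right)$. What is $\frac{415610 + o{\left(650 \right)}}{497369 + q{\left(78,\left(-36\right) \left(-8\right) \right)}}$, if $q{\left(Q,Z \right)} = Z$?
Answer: $\frac{2079610}{497657} \approx 4.1788$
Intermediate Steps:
$o{\left(r \right)} = 2 r \left(-20 + 2 r\right)$ ($o{\left(r \right)} = 2 r \left(r + \left(\left(-228 + r\right) + 208\right)\right) = 2 r \left(r + \left(-20 + r\right)\right) = 2 r \left(-20 + 2 r\right)$)
$\frac{415610 + o{\left(650 \right)}}{497369 + q{\left(78,\left(-36\right) \left(-8\right) \right)}} = \frac{415610 + 4 \cdot 650 \left(-10 + 650\right)}{497369 - -288} = \frac{415610 + 4 \cdot 650 \cdot 640}{497369 + 288} = \frac{415610 + 1664000}{497657} = 2079610 \cdot \frac{1}{497657} = \frac{2079610}{497657}$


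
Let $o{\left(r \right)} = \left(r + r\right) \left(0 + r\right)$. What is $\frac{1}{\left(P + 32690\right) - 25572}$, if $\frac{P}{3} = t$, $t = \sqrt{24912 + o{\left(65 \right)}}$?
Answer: $\frac{3559}{25182833} - \frac{3 \sqrt{33362}}{50365666} \approx 0.00013045$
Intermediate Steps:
$o{\left(r \right)} = 2 r^{2}$ ($o{\left(r \right)} = 2 r r = 2 r^{2}$)
$t = \sqrt{33362}$ ($t = \sqrt{24912 + 2 \cdot 65^{2}} = \sqrt{24912 + 2 \cdot 4225} = \sqrt{24912 + 8450} = \sqrt{33362} \approx 182.65$)
$P = 3 \sqrt{33362} \approx 547.96$
$\frac{1}{\left(P + 32690\right) - 25572} = \frac{1}{\left(3 \sqrt{33362} + 32690\right) - 25572} = \frac{1}{\left(32690 + 3 \sqrt{33362}\right) - 25572} = \frac{1}{7118 + 3 \sqrt{33362}}$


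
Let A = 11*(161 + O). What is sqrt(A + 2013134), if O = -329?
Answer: sqrt(2011286) ≈ 1418.2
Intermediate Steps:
A = -1848 (A = 11*(161 - 329) = 11*(-168) = -1848)
sqrt(A + 2013134) = sqrt(-1848 + 2013134) = sqrt(2011286)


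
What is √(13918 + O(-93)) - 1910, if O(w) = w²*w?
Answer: -1910 + I*√790439 ≈ -1910.0 + 889.07*I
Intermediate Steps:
O(w) = w³
√(13918 + O(-93)) - 1910 = √(13918 + (-93)³) - 1910 = √(13918 - 804357) - 1910 = √(-790439) - 1910 = I*√790439 - 1910 = -1910 + I*√790439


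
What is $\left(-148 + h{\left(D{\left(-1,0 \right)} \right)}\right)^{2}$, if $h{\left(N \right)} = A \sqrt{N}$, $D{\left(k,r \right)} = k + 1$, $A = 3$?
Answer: $21904$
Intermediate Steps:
$D{\left(k,r \right)} = 1 + k$
$h{\left(N \right)} = 3 \sqrt{N}$
$\left(-148 + h{\left(D{\left(-1,0 \right)} \right)}\right)^{2} = \left(-148 + 3 \sqrt{1 - 1}\right)^{2} = \left(-148 + 3 \sqrt{0}\right)^{2} = \left(-148 + 3 \cdot 0\right)^{2} = \left(-148 + 0\right)^{2} = \left(-148\right)^{2} = 21904$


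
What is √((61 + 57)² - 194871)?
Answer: I*√180947 ≈ 425.38*I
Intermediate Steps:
√((61 + 57)² - 194871) = √(118² - 194871) = √(13924 - 194871) = √(-180947) = I*√180947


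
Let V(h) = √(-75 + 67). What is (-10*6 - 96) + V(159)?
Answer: -156 + 2*I*√2 ≈ -156.0 + 2.8284*I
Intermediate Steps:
V(h) = 2*I*√2 (V(h) = √(-8) = 2*I*√2)
(-10*6 - 96) + V(159) = (-10*6 - 96) + 2*I*√2 = (-60 - 96) + 2*I*√2 = -156 + 2*I*√2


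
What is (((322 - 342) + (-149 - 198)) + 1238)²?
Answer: 758641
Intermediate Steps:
(((322 - 342) + (-149 - 198)) + 1238)² = ((-20 - 347) + 1238)² = (-367 + 1238)² = 871² = 758641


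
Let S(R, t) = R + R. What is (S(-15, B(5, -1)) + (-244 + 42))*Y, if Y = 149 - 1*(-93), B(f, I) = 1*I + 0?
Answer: -56144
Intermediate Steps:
B(f, I) = I (B(f, I) = I + 0 = I)
S(R, t) = 2*R
Y = 242 (Y = 149 + 93 = 242)
(S(-15, B(5, -1)) + (-244 + 42))*Y = (2*(-15) + (-244 + 42))*242 = (-30 - 202)*242 = -232*242 = -56144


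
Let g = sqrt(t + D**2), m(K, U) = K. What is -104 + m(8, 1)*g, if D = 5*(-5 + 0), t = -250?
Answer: -104 + 40*sqrt(15) ≈ 50.919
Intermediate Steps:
D = -25 (D = 5*(-5) = -25)
g = 5*sqrt(15) (g = sqrt(-250 + (-25)**2) = sqrt(-250 + 625) = sqrt(375) = 5*sqrt(15) ≈ 19.365)
-104 + m(8, 1)*g = -104 + 8*(5*sqrt(15)) = -104 + 40*sqrt(15)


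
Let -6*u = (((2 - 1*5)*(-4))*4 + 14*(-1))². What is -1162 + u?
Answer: -4064/3 ≈ -1354.7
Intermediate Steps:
u = -578/3 (u = -(((2 - 1*5)*(-4))*4 + 14*(-1))²/6 = -(((2 - 5)*(-4))*4 - 14)²/6 = -(-3*(-4)*4 - 14)²/6 = -(12*4 - 14)²/6 = -(48 - 14)²/6 = -⅙*34² = -⅙*1156 = -578/3 ≈ -192.67)
-1162 + u = -1162 - 578/3 = -4064/3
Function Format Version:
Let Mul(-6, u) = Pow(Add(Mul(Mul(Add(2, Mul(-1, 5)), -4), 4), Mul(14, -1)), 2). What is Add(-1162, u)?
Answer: Rational(-4064, 3) ≈ -1354.7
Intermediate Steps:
u = Rational(-578, 3) (u = Mul(Rational(-1, 6), Pow(Add(Mul(Mul(Add(2, Mul(-1, 5)), -4), 4), Mul(14, -1)), 2)) = Mul(Rational(-1, 6), Pow(Add(Mul(Mul(Add(2, -5), -4), 4), -14), 2)) = Mul(Rational(-1, 6), Pow(Add(Mul(Mul(-3, -4), 4), -14), 2)) = Mul(Rational(-1, 6), Pow(Add(Mul(12, 4), -14), 2)) = Mul(Rational(-1, 6), Pow(Add(48, -14), 2)) = Mul(Rational(-1, 6), Pow(34, 2)) = Mul(Rational(-1, 6), 1156) = Rational(-578, 3) ≈ -192.67)
Add(-1162, u) = Add(-1162, Rational(-578, 3)) = Rational(-4064, 3)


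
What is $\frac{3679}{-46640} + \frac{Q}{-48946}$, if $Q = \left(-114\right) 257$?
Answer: $\frac{593193193}{1141420720} \approx 0.5197$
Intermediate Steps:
$Q = -29298$
$\frac{3679}{-46640} + \frac{Q}{-48946} = \frac{3679}{-46640} - \frac{29298}{-48946} = 3679 \left(- \frac{1}{46640}\right) - - \frac{14649}{24473} = - \frac{3679}{46640} + \frac{14649}{24473} = \frac{593193193}{1141420720}$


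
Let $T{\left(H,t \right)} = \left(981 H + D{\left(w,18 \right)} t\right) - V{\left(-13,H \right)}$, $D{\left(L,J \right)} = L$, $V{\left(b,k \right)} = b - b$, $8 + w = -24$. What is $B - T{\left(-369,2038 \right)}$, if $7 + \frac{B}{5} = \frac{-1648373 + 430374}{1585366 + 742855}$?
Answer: $\frac{994540074575}{2328221} \approx 4.2717 \cdot 10^{5}$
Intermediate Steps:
$w = -32$ ($w = -8 - 24 = -32$)
$V{\left(b,k \right)} = 0$
$T{\left(H,t \right)} = - 32 t + 981 H$ ($T{\left(H,t \right)} = \left(981 H - 32 t\right) - 0 = \left(- 32 t + 981 H\right) + 0 = - 32 t + 981 H$)
$B = - \frac{87577730}{2328221}$ ($B = -35 + 5 \frac{-1648373 + 430374}{1585366 + 742855} = -35 + 5 \left(- \frac{1217999}{2328221}\right) = -35 - \frac{6089995}{2328221} = - \frac{87577730}{2328221} \approx -37.616$)
$B - T{\left(-369,2038 \right)} = - \frac{87577730}{2328221} - \left(\left(-32\right) 2038 + 981 \left(-369\right)\right) = - \frac{87577730}{2328221} - \left(-65216 - 361989\right) = - \frac{87577730}{2328221} - -427205 = - \frac{87577730}{2328221} + 427205 = \frac{994540074575}{2328221}$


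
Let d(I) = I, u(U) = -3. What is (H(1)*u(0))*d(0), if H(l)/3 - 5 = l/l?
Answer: 0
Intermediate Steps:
H(l) = 18 (H(l) = 15 + 3*(l/l) = 15 + 3*1 = 15 + 3 = 18)
(H(1)*u(0))*d(0) = (18*(-3))*0 = -54*0 = 0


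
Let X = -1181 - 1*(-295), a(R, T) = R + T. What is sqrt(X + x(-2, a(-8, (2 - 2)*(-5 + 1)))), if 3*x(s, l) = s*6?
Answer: I*sqrt(890) ≈ 29.833*I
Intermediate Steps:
x(s, l) = 2*s (x(s, l) = (s*6)/3 = (6*s)/3 = 2*s)
X = -886 (X = -1181 + 295 = -886)
sqrt(X + x(-2, a(-8, (2 - 2)*(-5 + 1)))) = sqrt(-886 + 2*(-2)) = sqrt(-886 - 4) = sqrt(-890) = I*sqrt(890)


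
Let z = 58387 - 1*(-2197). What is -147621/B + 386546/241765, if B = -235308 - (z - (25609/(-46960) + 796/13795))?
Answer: 19442901604648632734/9268450964901409435 ≈ 2.0978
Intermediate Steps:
z = 60584 (z = 58387 + 2197 = 60584)
B = -38336611854079/129562640 (B = -235308 - (60584 - (25609/(-46960) + 796/13795)) = -235308 - (60584 - (25609*(-1/46960) + 796*(1/13795))) = -235308 - (60584 - (-25609/46960 + 796/13795)) = -235308 - (60584 - 1*(-63179199/129562640)) = -235308 - (60584 + 63179199/129562640) = -235308 - 1*7849486160959/129562640 = -235308 - 7849486160959/129562640 = -38336611854079/129562640 ≈ -2.9589e+5)
-147621/B + 386546/241765 = -147621/(-38336611854079/129562640) + 386546/241765 = -147621*(-129562640/38336611854079) + 386546*(1/241765) = 19126166479440/38336611854079 + 386546/241765 = 19442901604648632734/9268450964901409435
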